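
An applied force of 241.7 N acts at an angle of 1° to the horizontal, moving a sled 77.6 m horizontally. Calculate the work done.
W = F·d·cosθ = (241.7)(77.6)cos(1°) = 18750 J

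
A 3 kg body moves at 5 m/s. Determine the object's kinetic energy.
KE = ½mv² = ½(3)(5)² = 37.5 J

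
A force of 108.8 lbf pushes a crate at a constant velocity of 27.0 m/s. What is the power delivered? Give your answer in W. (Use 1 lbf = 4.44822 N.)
Convert to SI: F = 483.966 N, v = 27.0 m/s
P = Fv = (483.966)(27.0) = 13070 W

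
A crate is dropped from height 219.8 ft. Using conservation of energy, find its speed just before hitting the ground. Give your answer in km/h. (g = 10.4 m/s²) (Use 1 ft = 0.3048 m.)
Convert to SI: h = 66.995 m
mgh = ½mv² ⇒ v = √(2gh) = √(2·10.4·66.995) = 37.3296 m/s = 134.4 km/h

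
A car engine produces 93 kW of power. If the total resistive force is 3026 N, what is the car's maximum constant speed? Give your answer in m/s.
P = Fv ⇒ v = P/F = 93000 W/3026.0 N = 30.73 m/s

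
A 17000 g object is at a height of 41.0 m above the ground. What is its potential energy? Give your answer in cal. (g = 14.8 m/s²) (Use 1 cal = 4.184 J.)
Convert to SI: m = 17.0 kg, h = 41.0 m
PE = mgh = (17.0)(14.8)(41.0) = 10315.6 J = 2465 cal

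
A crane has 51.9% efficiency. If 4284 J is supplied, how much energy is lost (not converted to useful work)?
W_lost = W_in(1 − η) = 4284·(1 − 0.519) = 2061 J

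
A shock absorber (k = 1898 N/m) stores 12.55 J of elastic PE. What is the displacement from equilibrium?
x = √(2·PE/k) = √(2·12.55/1898) = 0.115 m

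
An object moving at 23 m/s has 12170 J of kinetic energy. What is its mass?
m = 2·KE/v² = 2·12170/(23)² = 46.01 kg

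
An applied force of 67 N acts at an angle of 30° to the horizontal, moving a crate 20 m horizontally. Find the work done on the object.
W = F·d·cosθ = (67)(20)cos(30°) = 1160 J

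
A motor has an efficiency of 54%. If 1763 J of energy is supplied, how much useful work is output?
W_out = η·W_in = 0.54·1763 = 952.02 J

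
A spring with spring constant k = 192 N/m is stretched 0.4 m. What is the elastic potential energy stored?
PE = ½kx² = ½(192)(0.4)² = 15.36 J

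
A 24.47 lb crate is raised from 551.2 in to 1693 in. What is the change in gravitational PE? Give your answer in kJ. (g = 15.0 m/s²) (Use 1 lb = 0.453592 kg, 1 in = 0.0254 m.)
Convert to SI: m = 11.0994 kg, Δh = 29.0017 m
ΔPE = mgΔh = (11.0994)(15.0)(29.0017) = 4828.52 J = 4.829 kJ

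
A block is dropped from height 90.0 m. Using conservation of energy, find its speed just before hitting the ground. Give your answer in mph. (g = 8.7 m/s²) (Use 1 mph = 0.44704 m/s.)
mgh = ½mv² ⇒ v = √(2gh) = √(2·8.7·90.0) = 39.5727 m/s = 88.52 mph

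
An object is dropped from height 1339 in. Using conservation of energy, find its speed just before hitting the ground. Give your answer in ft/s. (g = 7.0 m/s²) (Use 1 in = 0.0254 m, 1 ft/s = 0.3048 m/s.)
Convert to SI: h = 34.0106 m
mgh = ½mv² ⇒ v = √(2gh) = √(2·7.0·34.0106) = 21.8208 m/s = 71.59 ft/s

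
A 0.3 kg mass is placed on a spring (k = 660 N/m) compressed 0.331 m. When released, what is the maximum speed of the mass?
½kx² = ½mv² ⇒ v = x√(k/m) = (0.331)√(660/0.3) = 15.53 m/s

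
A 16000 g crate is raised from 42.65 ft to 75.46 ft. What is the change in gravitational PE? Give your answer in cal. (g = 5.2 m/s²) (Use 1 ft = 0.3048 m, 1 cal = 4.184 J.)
Convert to SI: m = 16.0 kg, Δh = 10.0005 m
ΔPE = mgΔh = (16.0)(5.2)(10.0005) = 832.041 J = 198.9 cal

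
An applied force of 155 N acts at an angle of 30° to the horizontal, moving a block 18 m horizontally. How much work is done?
W = F·d·cosθ = (155)(18)cos(30°) = 2416 J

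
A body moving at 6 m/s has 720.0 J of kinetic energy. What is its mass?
m = 2·KE/v² = 2·720.0/(6)² = 40.0 kg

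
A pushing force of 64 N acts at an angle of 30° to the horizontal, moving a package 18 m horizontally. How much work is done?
W = F·d·cosθ = (64)(18)cos(30°) = 997.7 J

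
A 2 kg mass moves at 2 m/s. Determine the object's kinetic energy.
KE = ½mv² = ½(2)(2)² = 4.0 J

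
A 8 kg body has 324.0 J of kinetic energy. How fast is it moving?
v = √(2·KE/m) = √(2·324.0/8) = 9.0 m/s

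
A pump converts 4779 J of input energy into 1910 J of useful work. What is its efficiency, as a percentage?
η = W_out/W_in = 1910/4779 = 39.97%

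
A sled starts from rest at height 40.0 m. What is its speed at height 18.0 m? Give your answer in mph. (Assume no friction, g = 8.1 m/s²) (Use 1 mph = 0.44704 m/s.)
mgh₁ = mgh₂ + ½mv² ⇒ v = √(2g(h₁−h₂)) = √(2·8.1·22.0) = 18.8786 m/s = 42.23 mph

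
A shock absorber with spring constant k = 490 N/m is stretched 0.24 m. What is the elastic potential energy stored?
PE = ½kx² = ½(490)(0.24)² = 14.11 J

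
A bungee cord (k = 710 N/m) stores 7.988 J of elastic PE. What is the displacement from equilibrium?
x = √(2·PE/k) = √(2·7.988/710) = 0.15 m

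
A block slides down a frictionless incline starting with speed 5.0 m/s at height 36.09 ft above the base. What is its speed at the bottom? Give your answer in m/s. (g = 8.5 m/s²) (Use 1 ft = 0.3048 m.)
Convert to SI: v₀ = 5.0 m/s, h = 11.0002 m
½mv₀² + mgh = ½mv² ⇒ v = √(v₀² + 2gh) = √(5.0² + 2·8.5·11.0002) = 14.56 m/s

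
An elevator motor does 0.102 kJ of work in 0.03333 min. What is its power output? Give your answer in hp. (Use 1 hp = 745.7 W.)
Convert to SI: W = 102.0 J, t = 1.9998 s
P = W/t = 102.0/1.9998 = 51.0051 W = 0.0684 hp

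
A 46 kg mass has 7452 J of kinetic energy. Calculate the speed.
v = √(2·KE/m) = √(2·7452/46) = 18.0 m/s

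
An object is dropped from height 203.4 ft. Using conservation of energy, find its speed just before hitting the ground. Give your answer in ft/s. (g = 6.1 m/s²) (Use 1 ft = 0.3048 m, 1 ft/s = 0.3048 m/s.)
Convert to SI: h = 61.9963 m
mgh = ½mv² ⇒ v = √(2gh) = √(2·6.1·61.9963) = 27.5019 m/s = 90.23 ft/s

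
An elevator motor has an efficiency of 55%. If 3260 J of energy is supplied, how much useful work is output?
W_out = η·W_in = 0.55·3260 = 1793.0 J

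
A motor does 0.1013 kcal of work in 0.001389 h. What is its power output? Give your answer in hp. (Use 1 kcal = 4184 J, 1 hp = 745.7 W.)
Convert to SI: W = 423.839 J, t = 5.0004 s
P = W/t = 423.839/5.0004 = 84.7611 W = 0.1137 hp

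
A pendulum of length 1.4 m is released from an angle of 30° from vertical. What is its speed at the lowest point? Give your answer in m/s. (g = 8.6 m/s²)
h = L(1 − cosθ) = 1.4(1 − cos30°) = 0.187564 m
v = √(2gh) = √(2·8.6·0.187564) = 1.796 m/s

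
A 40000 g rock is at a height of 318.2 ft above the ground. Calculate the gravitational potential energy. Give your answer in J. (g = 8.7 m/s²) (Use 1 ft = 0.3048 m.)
Convert to SI: m = 40.0 kg, h = 96.9874 m
PE = mgh = (40.0)(8.7)(96.9874) = 33750 J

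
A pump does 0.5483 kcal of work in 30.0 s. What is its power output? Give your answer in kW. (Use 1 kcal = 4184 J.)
Convert to SI: W = 2294.09 J, t = 30.0 s
P = W/t = 2294.09/30.0 = 76.4696 W = 0.07647 kW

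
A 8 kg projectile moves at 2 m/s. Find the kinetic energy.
KE = ½mv² = ½(8)(2)² = 16.0 J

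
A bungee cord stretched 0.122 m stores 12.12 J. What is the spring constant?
k = 2·PE/x² = 2·12.12/(0.122)² = 1629 N/m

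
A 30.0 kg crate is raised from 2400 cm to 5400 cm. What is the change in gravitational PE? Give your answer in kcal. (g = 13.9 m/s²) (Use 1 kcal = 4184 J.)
Convert to SI: m = 30.0 kg, Δh = 30.0 m
ΔPE = mgΔh = (30.0)(13.9)(30.0) = 12510.0 J = 2.99 kcal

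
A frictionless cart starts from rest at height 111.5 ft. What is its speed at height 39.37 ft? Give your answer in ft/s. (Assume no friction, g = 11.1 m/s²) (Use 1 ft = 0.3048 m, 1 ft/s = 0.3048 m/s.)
Convert to SI: h₁−h₂ = 21.9852 m
mgh₁ = mgh₂ + ½mv² ⇒ v = √(2g(h₁−h₂)) = √(2·11.1·21.9852) = 22.0924 m/s = 72.48 ft/s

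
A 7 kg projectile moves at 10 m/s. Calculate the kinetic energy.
KE = ½mv² = ½(7)(10)² = 350.0 J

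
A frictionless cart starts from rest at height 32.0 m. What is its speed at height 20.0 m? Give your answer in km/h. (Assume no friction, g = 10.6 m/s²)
mgh₁ = mgh₂ + ½mv² ⇒ v = √(2g(h₁−h₂)) = √(2·10.6·12.0) = 15.9499 m/s = 57.42 km/h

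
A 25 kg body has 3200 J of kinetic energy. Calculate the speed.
v = √(2·KE/m) = √(2·3200/25) = 16.0 m/s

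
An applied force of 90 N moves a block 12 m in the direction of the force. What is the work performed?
W = F·d = (90)(12) = 1080 J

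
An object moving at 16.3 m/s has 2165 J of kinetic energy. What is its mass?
m = 2·KE/v² = 2·2165/(16.3)² = 16.3 kg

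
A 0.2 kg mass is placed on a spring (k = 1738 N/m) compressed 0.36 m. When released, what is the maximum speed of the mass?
½kx² = ½mv² ⇒ v = x√(k/m) = (0.36)√(1738/0.2) = 33.56 m/s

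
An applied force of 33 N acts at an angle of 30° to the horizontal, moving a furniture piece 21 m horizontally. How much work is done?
W = F·d·cosθ = (33)(21)cos(30°) = 600.2 J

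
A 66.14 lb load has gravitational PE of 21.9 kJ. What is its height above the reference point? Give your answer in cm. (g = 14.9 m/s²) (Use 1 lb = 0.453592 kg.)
Convert to SI: m = 30.0006 kg, PE = 21900.0 J
h = PE/(mg) = 21900.0/(30.0006·14.9) = 48.9923 m = 4899 cm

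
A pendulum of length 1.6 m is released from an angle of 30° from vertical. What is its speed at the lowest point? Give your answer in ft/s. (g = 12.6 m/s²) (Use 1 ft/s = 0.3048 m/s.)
h = L(1 − cosθ) = 1.6(1 − cos30°) = 0.214359 m
v = √(2gh) = √(2·12.6·0.214359) = 2.32419 m/s = 7.625 ft/s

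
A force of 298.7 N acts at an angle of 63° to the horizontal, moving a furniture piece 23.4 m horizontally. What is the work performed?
W = F·d·cosθ = (298.7)(23.4)cos(63°) = 3173 J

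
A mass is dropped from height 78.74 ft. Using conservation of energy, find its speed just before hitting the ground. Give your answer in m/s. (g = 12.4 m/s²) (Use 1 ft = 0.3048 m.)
Convert to SI: h = 24.0 m
mgh = ½mv² ⇒ v = √(2gh) = √(2·12.4·24.0) = 24.4 m/s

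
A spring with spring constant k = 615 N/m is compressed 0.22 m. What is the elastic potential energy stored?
PE = ½kx² = ½(615)(0.22)² = 14.88 J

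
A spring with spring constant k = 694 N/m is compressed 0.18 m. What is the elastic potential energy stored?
PE = ½kx² = ½(694)(0.18)² = 11.24 J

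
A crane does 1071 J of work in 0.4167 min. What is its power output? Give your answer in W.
Convert to SI: W = 1071.0 J, t = 25.002 s
P = W/t = 1071.0/25.002 = 42.84 W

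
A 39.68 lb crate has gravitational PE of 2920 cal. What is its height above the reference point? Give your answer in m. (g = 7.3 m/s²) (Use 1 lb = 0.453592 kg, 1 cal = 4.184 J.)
Convert to SI: m = 17.9985 kg, PE = 12217.3 J
h = PE/(mg) = 12217.3/(17.9985·7.3) = 92.99 m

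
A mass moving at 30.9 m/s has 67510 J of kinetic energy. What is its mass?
m = 2·KE/v² = 2·67510/(30.9)² = 141.4 kg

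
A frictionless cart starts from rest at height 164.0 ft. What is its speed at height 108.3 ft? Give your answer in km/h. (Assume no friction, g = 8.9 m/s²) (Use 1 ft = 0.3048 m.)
Convert to SI: h₁−h₂ = 16.9774 m
mgh₁ = mgh₂ + ½mv² ⇒ v = √(2g(h₁−h₂)) = √(2·8.9·16.9774) = 17.3838 m/s = 62.58 km/h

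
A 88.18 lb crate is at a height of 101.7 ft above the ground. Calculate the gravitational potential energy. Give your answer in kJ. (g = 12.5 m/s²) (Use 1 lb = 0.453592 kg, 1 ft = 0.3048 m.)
Convert to SI: m = 39.9977 kg, h = 30.9982 m
PE = mgh = (39.9977)(12.5)(30.9982) = 15498.2 J = 15.5 kJ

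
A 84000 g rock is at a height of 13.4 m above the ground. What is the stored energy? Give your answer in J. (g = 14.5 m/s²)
Convert to SI: m = 84.0 kg, h = 13.4 m
PE = mgh = (84.0)(14.5)(13.4) = 16320 J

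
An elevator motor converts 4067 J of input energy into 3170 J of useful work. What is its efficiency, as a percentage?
η = W_out/W_in = 3170/4067 = 77.94%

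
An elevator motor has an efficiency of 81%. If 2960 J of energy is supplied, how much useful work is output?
W_out = η·W_in = 0.81·2960 = 2397.6 J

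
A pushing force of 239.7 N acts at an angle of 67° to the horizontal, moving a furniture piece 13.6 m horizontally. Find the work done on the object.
W = F·d·cosθ = (239.7)(13.6)cos(67°) = 1274 J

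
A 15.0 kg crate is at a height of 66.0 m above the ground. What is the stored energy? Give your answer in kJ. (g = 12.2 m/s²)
PE = mgh = (15.0)(12.2)(66.0) = 12078.0 J = 12.08 kJ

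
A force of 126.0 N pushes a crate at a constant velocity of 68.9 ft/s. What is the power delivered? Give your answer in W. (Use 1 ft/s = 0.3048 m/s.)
Convert to SI: F = 126.0 N, v = 21.0007 m/s
P = Fv = (126.0)(21.0007) = 2646 W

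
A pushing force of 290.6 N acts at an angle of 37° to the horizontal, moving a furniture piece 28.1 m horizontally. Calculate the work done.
W = F·d·cosθ = (290.6)(28.1)cos(37°) = 6522 J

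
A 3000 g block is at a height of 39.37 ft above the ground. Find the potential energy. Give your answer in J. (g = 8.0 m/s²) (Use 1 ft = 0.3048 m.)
Convert to SI: m = 3.0 kg, h = 12.0 m
PE = mgh = (3.0)(8.0)(12.0) = 288.0 J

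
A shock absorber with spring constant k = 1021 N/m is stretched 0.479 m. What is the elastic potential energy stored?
PE = ½kx² = ½(1021)(0.479)² = 117.1 J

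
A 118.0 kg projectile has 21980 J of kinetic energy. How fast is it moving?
v = √(2·KE/m) = √(2·21980/118.0) = 19.3 m/s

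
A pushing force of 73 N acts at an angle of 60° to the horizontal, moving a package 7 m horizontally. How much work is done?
W = F·d·cosθ = (73)(7)cos(60°) = 255.5 J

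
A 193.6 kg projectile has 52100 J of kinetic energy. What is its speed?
v = √(2·KE/m) = √(2·52100/193.6) = 23.2 m/s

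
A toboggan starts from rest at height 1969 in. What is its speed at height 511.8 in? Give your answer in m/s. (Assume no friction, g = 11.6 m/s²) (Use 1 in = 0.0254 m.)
Convert to SI: h₁−h₂ = 37.0129 m
mgh₁ = mgh₂ + ½mv² ⇒ v = √(2g(h₁−h₂)) = √(2·11.6·37.0129) = 29.3 m/s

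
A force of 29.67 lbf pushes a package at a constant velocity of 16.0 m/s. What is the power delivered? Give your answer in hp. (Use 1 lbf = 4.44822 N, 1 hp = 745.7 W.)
Convert to SI: F = 131.979 N, v = 16.0 m/s
P = Fv = (131.979)(16.0) = 2111.66 W = 2.832 hp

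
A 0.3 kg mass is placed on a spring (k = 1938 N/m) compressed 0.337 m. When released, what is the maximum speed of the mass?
½kx² = ½mv² ⇒ v = x√(k/m) = (0.337)√(1938/0.3) = 27.09 m/s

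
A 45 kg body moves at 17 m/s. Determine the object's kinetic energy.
KE = ½mv² = ½(45)(17)² = 6502.5 J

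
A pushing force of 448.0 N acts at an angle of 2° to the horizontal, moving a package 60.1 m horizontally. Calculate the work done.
W = F·d·cosθ = (448.0)(60.1)cos(2°) = 26910 J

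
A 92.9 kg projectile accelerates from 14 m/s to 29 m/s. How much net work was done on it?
W = ΔKE = ½m(v₂² − v₁²) = ½(92.9)(29² − 14²) = 29960.25 J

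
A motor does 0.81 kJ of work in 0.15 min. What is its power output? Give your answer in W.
Convert to SI: W = 810.0 J, t = 9.0 s
P = W/t = 810.0/9.0 = 90.0 W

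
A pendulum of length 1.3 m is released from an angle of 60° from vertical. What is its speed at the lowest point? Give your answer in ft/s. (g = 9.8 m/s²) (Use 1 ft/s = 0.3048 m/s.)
h = L(1 − cosθ) = 1.3(1 − cos60°) = 0.65 m
v = √(2gh) = √(2·9.8·0.65) = 3.56931 m/s = 11.71 ft/s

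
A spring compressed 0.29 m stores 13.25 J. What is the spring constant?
k = 2·PE/x² = 2·13.25/(0.29)² = 315.1 N/m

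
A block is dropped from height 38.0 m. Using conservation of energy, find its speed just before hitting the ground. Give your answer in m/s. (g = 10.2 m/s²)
mgh = ½mv² ⇒ v = √(2gh) = √(2·10.2·38.0) = 27.84 m/s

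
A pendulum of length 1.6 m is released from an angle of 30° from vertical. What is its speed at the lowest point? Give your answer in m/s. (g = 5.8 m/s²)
h = L(1 − cosθ) = 1.6(1 − cos30°) = 0.214359 m
v = √(2gh) = √(2·5.8·0.214359) = 1.577 m/s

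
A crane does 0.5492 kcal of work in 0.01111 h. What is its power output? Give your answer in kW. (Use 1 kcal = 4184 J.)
Convert to SI: W = 2297.85 J, t = 39.996 s
P = W/t = 2297.85/39.996 = 57.4521 W = 0.05745 kW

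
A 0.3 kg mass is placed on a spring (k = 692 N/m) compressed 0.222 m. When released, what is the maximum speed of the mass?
½kx² = ½mv² ⇒ v = x√(k/m) = (0.222)√(692/0.3) = 10.66 m/s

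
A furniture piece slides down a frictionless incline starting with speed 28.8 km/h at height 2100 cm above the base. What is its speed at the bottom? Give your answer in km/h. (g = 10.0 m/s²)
Convert to SI: v₀ = 8.0 m/s, h = 21.0 m
½mv₀² + mgh = ½mv² ⇒ v = √(v₀² + 2gh) = √(8.0² + 2·10.0·21.0) = 22.0 m/s = 79.2 km/h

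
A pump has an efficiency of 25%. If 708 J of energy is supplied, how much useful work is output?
W_out = η·W_in = 0.25·708 = 177.0 J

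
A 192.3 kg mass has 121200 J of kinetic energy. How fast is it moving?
v = √(2·KE/m) = √(2·121200/192.3) = 35.5 m/s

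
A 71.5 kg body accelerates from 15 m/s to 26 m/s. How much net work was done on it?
W = ΔKE = ½m(v₂² − v₁²) = ½(71.5)(26² − 15²) = 16123.25 J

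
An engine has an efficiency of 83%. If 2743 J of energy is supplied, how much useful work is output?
W_out = η·W_in = 0.83·2743 = 2276.69 J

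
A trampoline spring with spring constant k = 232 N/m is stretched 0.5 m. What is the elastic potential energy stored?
PE = ½kx² = ½(232)(0.5)² = 29.0 J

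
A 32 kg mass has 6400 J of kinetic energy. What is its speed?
v = √(2·KE/m) = √(2·6400/32) = 20.0 m/s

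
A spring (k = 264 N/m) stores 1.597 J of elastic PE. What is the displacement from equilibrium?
x = √(2·PE/k) = √(2·1.597/264) = 0.11 m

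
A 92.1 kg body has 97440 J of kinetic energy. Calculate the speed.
v = √(2·KE/m) = √(2·97440/92.1) = 46.0 m/s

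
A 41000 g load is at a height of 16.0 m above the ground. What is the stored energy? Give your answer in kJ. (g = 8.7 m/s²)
Convert to SI: m = 41.0 kg, h = 16.0 m
PE = mgh = (41.0)(8.7)(16.0) = 5707.2 J = 5.707 kJ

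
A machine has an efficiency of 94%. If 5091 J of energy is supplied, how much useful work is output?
W_out = η·W_in = 0.94·5091 = 4785.54 J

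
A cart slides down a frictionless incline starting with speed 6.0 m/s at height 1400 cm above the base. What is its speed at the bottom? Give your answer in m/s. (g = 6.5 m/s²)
Convert to SI: v₀ = 6.0 m/s, h = 14.0 m
½mv₀² + mgh = ½mv² ⇒ v = √(v₀² + 2gh) = √(6.0² + 2·6.5·14.0) = 14.76 m/s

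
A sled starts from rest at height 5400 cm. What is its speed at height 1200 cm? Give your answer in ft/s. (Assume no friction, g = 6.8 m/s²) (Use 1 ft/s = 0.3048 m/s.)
Convert to SI: h₁−h₂ = 42.0 m
mgh₁ = mgh₂ + ½mv² ⇒ v = √(2g(h₁−h₂)) = √(2·6.8·42.0) = 23.8998 m/s = 78.41 ft/s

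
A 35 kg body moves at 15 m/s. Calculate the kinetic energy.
KE = ½mv² = ½(35)(15)² = 3937.5 J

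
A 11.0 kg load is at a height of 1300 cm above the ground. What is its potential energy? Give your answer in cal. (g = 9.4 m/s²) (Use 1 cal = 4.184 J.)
Convert to SI: m = 11.0 kg, h = 13.0 m
PE = mgh = (11.0)(9.4)(13.0) = 1344.2 J = 321.3 cal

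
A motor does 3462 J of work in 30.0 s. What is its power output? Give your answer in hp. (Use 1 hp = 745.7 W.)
P = W/t = 3462.0/30.0 = 115.4 W = 0.1548 hp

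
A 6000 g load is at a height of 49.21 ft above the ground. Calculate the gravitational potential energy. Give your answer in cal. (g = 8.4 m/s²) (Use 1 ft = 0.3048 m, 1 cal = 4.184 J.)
Convert to SI: m = 6.0 kg, h = 14.9992 m
PE = mgh = (6.0)(8.4)(14.9992) = 755.96 J = 180.7 cal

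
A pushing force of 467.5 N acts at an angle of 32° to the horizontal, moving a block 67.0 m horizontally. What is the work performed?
W = F·d·cosθ = (467.5)(67.0)cos(32°) = 26560 J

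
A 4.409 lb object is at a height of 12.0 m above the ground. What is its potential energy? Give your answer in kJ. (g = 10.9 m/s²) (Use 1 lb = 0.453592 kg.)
Convert to SI: m = 1.99989 kg, h = 12.0 m
PE = mgh = (1.99989)(10.9)(12.0) = 261.585 J = 0.2616 kJ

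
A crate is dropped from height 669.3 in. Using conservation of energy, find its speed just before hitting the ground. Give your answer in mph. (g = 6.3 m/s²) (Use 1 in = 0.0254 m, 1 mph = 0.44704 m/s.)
Convert to SI: h = 17.0002 m
mgh = ½mv² ⇒ v = √(2gh) = √(2·6.3·17.0002) = 14.6357 m/s = 32.74 mph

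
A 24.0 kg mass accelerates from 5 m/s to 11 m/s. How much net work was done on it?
W = ΔKE = ½m(v₂² − v₁²) = ½(24.0)(11² − 5²) = 1152.0 J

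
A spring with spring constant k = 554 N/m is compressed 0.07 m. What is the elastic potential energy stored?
PE = ½kx² = ½(554)(0.07)² = 1.357 J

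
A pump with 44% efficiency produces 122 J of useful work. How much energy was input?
W_in = W_out/η = 122/0.44 = 277.3 J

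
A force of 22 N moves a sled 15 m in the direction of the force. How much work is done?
W = F·d = (22)(15) = 330.0 J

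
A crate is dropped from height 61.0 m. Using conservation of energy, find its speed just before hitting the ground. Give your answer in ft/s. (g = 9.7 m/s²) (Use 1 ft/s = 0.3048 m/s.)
mgh = ½mv² ⇒ v = √(2gh) = √(2·9.7·61.0) = 34.4006 m/s = 112.9 ft/s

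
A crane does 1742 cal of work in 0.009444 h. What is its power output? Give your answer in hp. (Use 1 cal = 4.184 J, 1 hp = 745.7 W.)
Convert to SI: W = 7288.53 J, t = 33.9984 s
P = W/t = 7288.53/33.9984 = 214.379 W = 0.2875 hp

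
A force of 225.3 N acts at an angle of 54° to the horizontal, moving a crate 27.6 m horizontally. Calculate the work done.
W = F·d·cosθ = (225.3)(27.6)cos(54°) = 3655 J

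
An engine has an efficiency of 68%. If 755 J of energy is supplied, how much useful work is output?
W_out = η·W_in = 0.68·755 = 513.4 J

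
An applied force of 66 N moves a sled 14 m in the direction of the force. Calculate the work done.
W = F·d = (66)(14) = 924.0 J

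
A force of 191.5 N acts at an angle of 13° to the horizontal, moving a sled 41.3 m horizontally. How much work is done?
W = F·d·cosθ = (191.5)(41.3)cos(13°) = 7706 J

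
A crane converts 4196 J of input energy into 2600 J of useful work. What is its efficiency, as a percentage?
η = W_out/W_in = 2600/4196 = 61.96%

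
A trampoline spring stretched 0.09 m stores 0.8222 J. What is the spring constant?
k = 2·PE/x² = 2·0.8222/(0.09)² = 203.0 N/m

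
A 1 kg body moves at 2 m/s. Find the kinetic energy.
KE = ½mv² = ½(1)(2)² = 2.0 J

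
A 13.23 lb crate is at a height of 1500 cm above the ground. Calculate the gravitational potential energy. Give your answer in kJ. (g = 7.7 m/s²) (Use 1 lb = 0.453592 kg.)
Convert to SI: m = 6.00102 kg, h = 15.0 m
PE = mgh = (6.00102)(7.7)(15.0) = 693.118 J = 0.6931 kJ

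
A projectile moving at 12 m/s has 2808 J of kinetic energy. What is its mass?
m = 2·KE/v² = 2·2808/(12)² = 39.0 kg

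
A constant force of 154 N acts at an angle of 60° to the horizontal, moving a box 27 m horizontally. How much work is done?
W = F·d·cosθ = (154)(27)cos(60°) = 2079 J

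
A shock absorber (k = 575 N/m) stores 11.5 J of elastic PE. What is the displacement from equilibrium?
x = √(2·PE/k) = √(2·11.5/575) = 0.2 m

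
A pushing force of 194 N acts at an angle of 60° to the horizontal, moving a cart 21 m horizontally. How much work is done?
W = F·d·cosθ = (194)(21)cos(60°) = 2037 J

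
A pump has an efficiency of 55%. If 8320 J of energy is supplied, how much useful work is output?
W_out = η·W_in = 0.55·8320 = 4576.0 J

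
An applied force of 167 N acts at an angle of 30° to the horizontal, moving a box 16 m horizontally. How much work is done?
W = F·d·cosθ = (167)(16)cos(30°) = 2314 J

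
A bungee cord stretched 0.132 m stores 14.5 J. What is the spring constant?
k = 2·PE/x² = 2·14.5/(0.132)² = 1664 N/m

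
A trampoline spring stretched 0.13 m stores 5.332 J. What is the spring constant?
k = 2·PE/x² = 2·5.332/(0.13)² = 631.0 N/m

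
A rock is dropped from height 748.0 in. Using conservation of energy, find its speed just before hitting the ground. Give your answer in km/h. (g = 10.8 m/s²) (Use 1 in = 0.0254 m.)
Convert to SI: h = 18.9992 m
mgh = ½mv² ⇒ v = √(2gh) = √(2·10.8·18.9992) = 20.2579 m/s = 72.93 km/h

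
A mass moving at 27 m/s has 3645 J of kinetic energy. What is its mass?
m = 2·KE/v² = 2·3645/(27)² = 10.0 kg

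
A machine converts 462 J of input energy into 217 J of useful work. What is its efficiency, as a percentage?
η = W_out/W_in = 217/462 = 46.97%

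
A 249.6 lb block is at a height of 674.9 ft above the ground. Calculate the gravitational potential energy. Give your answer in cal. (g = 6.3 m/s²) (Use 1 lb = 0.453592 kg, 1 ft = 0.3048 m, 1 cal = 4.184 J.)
Convert to SI: m = 113.217 kg, h = 205.71 m
PE = mgh = (113.217)(6.3)(205.71) = 146725 J = 35070 cal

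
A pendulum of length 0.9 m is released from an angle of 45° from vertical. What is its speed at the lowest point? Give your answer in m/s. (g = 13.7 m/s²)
h = L(1 − cosθ) = 0.9(1 − cos45°) = 0.263604 m
v = √(2gh) = √(2·13.7·0.263604) = 2.688 m/s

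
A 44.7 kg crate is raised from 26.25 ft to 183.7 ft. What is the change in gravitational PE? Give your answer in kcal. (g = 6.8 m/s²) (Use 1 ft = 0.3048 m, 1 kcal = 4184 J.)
Convert to SI: m = 44.7 kg, Δh = 47.9908 m
ΔPE = mgΔh = (44.7)(6.8)(47.9908) = 14587.3 J = 3.486 kcal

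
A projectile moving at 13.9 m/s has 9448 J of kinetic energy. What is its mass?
m = 2·KE/v² = 2·9448/(13.9)² = 97.8 kg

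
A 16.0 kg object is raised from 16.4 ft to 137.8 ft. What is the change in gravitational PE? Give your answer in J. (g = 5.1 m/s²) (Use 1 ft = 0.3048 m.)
Convert to SI: m = 16.0 kg, Δh = 37.0027 m
ΔPE = mgΔh = (16.0)(5.1)(37.0027) = 3019 J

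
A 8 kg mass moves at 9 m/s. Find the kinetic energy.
KE = ½mv² = ½(8)(9)² = 324.0 J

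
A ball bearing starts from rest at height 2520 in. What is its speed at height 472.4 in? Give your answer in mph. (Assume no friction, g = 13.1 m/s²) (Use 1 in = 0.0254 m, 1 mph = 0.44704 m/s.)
Convert to SI: h₁−h₂ = 52.009 m
mgh₁ = mgh₂ + ½mv² ⇒ v = √(2g(h₁−h₂)) = √(2·13.1·52.009) = 36.9139 m/s = 82.57 mph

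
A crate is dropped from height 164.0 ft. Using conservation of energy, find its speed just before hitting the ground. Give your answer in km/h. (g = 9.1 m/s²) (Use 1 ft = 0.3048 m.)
Convert to SI: h = 49.9872 m
mgh = ½mv² ⇒ v = √(2gh) = √(2·9.1·49.9872) = 30.1623 m/s = 108.6 km/h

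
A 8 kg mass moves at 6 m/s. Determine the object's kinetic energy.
KE = ½mv² = ½(8)(6)² = 144.0 J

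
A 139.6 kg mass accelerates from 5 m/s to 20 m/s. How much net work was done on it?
W = ΔKE = ½m(v₂² − v₁²) = ½(139.6)(20² − 5²) = 26175.0 J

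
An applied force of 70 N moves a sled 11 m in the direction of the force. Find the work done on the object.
W = F·d = (70)(11) = 770.0 J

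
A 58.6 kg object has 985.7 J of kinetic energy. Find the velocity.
v = √(2·KE/m) = √(2·985.7/58.6) = 5.8 m/s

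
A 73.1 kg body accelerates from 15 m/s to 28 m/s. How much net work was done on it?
W = ΔKE = ½m(v₂² − v₁²) = ½(73.1)(28² − 15²) = 20431.45 J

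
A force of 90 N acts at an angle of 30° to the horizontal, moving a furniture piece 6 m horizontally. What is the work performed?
W = F·d·cosθ = (90)(6)cos(30°) = 467.7 J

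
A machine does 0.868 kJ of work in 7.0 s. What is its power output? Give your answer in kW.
Convert to SI: W = 868.0 J, t = 7.0 s
P = W/t = 868.0/7.0 = 124.0 W = 0.124 kW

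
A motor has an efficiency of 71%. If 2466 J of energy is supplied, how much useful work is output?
W_out = η·W_in = 0.71·2466 = 1750.86 J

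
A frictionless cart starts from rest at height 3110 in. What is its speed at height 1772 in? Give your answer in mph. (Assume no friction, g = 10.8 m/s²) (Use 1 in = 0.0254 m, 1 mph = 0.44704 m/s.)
Convert to SI: h₁−h₂ = 33.9852 m
mgh₁ = mgh₂ + ½mv² ⇒ v = √(2g(h₁−h₂)) = √(2·10.8·33.9852) = 27.0939 m/s = 60.61 mph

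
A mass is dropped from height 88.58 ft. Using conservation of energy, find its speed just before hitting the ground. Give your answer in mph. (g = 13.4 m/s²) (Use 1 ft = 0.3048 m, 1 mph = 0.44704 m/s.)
Convert to SI: h = 26.9992 m
mgh = ½mv² ⇒ v = √(2gh) = √(2·13.4·26.9992) = 26.8994 m/s = 60.17 mph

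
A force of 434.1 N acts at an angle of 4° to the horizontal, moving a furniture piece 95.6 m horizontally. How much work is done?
W = F·d·cosθ = (434.1)(95.6)cos(4°) = 41400 J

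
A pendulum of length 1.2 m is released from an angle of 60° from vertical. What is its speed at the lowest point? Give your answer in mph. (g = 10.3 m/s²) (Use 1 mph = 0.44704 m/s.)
h = L(1 − cosθ) = 1.2(1 − cos60°) = 0.6 m
v = √(2gh) = √(2·10.3·0.6) = 3.51568 m/s = 7.864 mph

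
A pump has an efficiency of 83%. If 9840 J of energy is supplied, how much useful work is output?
W_out = η·W_in = 0.83·9840 = 8167.2 J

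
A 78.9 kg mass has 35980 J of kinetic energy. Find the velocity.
v = √(2·KE/m) = √(2·35980/78.9) = 30.2 m/s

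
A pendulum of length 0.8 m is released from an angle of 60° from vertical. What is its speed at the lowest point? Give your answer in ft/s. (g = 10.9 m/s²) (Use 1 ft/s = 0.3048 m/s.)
h = L(1 − cosθ) = 0.8(1 − cos60°) = 0.4 m
v = √(2gh) = √(2·10.9·0.4) = 2.95296 m/s = 9.688 ft/s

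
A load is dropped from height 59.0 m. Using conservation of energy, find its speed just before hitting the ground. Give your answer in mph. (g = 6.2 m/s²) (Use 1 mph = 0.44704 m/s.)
mgh = ½mv² ⇒ v = √(2gh) = √(2·6.2·59.0) = 27.0481 m/s = 60.5 mph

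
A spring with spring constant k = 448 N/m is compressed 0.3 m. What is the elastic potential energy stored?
PE = ½kx² = ½(448)(0.3)² = 20.16 J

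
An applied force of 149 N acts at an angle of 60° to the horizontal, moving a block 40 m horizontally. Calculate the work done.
W = F·d·cosθ = (149)(40)cos(60°) = 2980 J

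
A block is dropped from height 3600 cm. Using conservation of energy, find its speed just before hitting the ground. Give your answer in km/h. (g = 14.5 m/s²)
Convert to SI: h = 36.0 m
mgh = ½mv² ⇒ v = √(2gh) = √(2·14.5·36.0) = 32.311 m/s = 116.3 km/h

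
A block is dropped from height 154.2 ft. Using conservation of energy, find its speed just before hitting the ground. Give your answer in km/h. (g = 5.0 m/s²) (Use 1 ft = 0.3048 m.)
Convert to SI: h = 47.0002 m
mgh = ½mv² ⇒ v = √(2gh) = √(2·5.0·47.0002) = 21.6795 m/s = 78.05 km/h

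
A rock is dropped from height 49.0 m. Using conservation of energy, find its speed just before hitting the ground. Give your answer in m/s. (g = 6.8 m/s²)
mgh = ½mv² ⇒ v = √(2gh) = √(2·6.8·49.0) = 25.81 m/s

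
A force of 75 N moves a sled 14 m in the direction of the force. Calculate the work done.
W = F·d = (75)(14) = 1050 J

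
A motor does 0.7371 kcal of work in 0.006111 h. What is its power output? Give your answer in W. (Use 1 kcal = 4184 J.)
Convert to SI: W = 3084.03 J, t = 21.9996 s
P = W/t = 3084.03/21.9996 = 140.2 W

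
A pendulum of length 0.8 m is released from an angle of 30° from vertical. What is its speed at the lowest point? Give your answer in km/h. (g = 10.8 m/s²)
h = L(1 − cosθ) = 0.8(1 − cos30°) = 0.10718 m
v = √(2gh) = √(2·10.8·0.10718) = 1.52154 m/s = 5.478 km/h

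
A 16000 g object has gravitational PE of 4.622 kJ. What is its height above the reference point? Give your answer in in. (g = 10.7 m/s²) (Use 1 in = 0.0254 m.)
Convert to SI: m = 16.0 kg, PE = 4622.0 J
h = PE/(mg) = 4622.0/(16.0·10.7) = 26.9977 m = 1063 in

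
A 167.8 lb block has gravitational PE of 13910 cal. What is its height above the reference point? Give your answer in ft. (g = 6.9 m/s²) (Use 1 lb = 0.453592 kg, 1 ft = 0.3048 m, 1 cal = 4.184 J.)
Convert to SI: m = 76.1127 kg, PE = 58199.4 J
h = PE/(mg) = 58199.4/(76.1127·6.9) = 110.819 m = 363.6 ft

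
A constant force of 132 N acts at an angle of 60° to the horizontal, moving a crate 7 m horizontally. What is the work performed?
W = F·d·cosθ = (132)(7)cos(60°) = 462.0 J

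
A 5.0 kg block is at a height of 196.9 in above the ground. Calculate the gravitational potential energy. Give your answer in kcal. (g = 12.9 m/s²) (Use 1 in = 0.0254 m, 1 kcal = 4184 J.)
Convert to SI: m = 5.0 kg, h = 5.00126 m
PE = mgh = (5.0)(12.9)(5.00126) = 322.581 J = 0.0771 kcal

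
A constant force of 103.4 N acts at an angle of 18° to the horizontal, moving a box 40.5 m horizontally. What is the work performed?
W = F·d·cosθ = (103.4)(40.5)cos(18°) = 3983 J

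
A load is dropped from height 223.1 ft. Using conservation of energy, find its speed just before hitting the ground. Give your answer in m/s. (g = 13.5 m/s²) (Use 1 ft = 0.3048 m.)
Convert to SI: h = 68.0009 m
mgh = ½mv² ⇒ v = √(2gh) = √(2·13.5·68.0009) = 42.85 m/s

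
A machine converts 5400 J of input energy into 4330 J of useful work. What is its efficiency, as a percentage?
η = W_out/W_in = 4330/5400 = 80.19%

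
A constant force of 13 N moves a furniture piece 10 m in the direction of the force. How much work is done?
W = F·d = (13)(10) = 130.0 J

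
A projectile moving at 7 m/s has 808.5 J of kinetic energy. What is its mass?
m = 2·KE/v² = 2·808.5/(7)² = 33.0 kg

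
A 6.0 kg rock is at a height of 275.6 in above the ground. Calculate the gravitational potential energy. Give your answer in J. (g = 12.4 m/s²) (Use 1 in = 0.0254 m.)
Convert to SI: m = 6.0 kg, h = 7.00024 m
PE = mgh = (6.0)(12.4)(7.00024) = 520.8 J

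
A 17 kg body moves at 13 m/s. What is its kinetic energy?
KE = ½mv² = ½(17)(13)² = 1436.5 J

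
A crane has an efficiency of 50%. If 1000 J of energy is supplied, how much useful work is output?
W_out = η·W_in = 0.5·1000 = 500.0 J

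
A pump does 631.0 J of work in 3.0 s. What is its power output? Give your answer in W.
P = W/t = 631.0/3.0 = 210.3 W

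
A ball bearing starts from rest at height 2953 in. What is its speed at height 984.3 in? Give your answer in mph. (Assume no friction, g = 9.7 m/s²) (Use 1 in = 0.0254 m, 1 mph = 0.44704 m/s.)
Convert to SI: h₁−h₂ = 50.005 m
mgh₁ = mgh₂ + ½mv² ⇒ v = √(2g(h₁−h₂)) = √(2·9.7·50.005) = 31.1464 m/s = 69.67 mph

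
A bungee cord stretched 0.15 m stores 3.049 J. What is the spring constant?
k = 2·PE/x² = 2·3.049/(0.15)² = 271.0 N/m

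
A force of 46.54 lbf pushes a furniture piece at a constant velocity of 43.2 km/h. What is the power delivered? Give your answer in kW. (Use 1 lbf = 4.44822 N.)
Convert to SI: F = 207.02 N, v = 12.0 m/s
P = Fv = (207.02)(12.0) = 2484.24 W = 2.484 kW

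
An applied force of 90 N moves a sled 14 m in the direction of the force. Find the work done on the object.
W = F·d = (90)(14) = 1260 J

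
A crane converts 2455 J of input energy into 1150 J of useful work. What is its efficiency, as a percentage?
η = W_out/W_in = 1150/2455 = 46.84%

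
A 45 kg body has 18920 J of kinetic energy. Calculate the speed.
v = √(2·KE/m) = √(2·18920/45) = 29.0 m/s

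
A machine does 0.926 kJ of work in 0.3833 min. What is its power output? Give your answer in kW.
Convert to SI: W = 926.0 J, t = 22.998 s
P = W/t = 926.0/22.998 = 40.2644 W = 0.04026 kW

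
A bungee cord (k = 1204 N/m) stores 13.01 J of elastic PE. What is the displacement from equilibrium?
x = √(2·PE/k) = √(2·13.01/1204) = 0.147 m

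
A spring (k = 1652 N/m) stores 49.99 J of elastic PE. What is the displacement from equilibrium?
x = √(2·PE/k) = √(2·49.99/1652) = 0.246 m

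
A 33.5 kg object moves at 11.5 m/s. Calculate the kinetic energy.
KE = ½mv² = ½(33.5)(11.5)² = 2215 J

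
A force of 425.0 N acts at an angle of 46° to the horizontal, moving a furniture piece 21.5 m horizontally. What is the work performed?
W = F·d·cosθ = (425.0)(21.5)cos(46°) = 6347 J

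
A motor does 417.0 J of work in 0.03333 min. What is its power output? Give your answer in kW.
Convert to SI: W = 417.0 J, t = 1.9998 s
P = W/t = 417.0/1.9998 = 208.521 W = 0.2085 kW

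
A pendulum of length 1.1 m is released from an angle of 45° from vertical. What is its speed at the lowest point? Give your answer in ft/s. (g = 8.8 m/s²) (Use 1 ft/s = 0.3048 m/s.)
h = L(1 − cosθ) = 1.1(1 − cos45°) = 0.322183 m
v = √(2gh) = √(2·8.8·0.322183) = 2.38126 m/s = 7.813 ft/s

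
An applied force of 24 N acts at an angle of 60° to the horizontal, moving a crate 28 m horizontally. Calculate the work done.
W = F·d·cosθ = (24)(28)cos(60°) = 336.0 J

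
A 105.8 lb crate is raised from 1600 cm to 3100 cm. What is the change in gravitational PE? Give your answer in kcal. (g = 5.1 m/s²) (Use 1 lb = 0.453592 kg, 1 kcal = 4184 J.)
Convert to SI: m = 47.99 kg, Δh = 15.0 m
ΔPE = mgΔh = (47.99)(5.1)(15.0) = 3671.24 J = 0.8774 kcal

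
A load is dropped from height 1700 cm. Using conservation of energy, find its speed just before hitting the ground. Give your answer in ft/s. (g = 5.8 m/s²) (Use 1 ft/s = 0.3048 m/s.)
Convert to SI: h = 17.0 m
mgh = ½mv² ⇒ v = √(2gh) = √(2·5.8·17.0) = 14.0428 m/s = 46.07 ft/s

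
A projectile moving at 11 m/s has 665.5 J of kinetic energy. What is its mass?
m = 2·KE/v² = 2·665.5/(11)² = 11.0 kg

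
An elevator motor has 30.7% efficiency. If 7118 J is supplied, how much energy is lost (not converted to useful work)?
W_lost = W_in(1 − η) = 7118·(1 − 0.307) = 4933 J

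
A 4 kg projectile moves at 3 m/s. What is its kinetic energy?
KE = ½mv² = ½(4)(3)² = 18.0 J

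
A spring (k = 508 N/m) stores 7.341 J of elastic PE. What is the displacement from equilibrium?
x = √(2·PE/k) = √(2·7.341/508) = 0.17 m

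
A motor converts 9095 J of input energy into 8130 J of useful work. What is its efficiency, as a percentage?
η = W_out/W_in = 8130/9095 = 89.39%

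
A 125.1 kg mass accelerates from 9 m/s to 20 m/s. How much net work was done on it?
W = ΔKE = ½m(v₂² − v₁²) = ½(125.1)(20² − 9²) = 19953.45 J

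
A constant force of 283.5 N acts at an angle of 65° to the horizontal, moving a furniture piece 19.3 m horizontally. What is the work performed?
W = F·d·cosθ = (283.5)(19.3)cos(65°) = 2312 J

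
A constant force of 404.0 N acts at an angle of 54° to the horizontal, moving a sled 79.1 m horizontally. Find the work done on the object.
W = F·d·cosθ = (404.0)(79.1)cos(54°) = 18780 J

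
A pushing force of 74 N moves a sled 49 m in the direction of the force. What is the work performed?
W = F·d = (74)(49) = 3626 J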